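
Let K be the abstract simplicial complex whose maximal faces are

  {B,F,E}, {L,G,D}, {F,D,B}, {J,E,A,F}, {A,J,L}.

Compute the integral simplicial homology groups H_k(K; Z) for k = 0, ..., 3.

H_0 ≅ Z,  H_1 ≅ Z,  H_2 = 0,  H_3 = 0.

We work with the vertex ordering A < B < D < E < F < G < J < L. The simplices of K, each written with vertices in increasing order, are:

  0-simplices (8): A, B, D, E, F, G, J, L
  1-simplices (15): AE, AF, AJ, AL, BD, BE, BF, DF, DG, DL, EF, EJ, FJ, GL, JL
  2-simplices (8): AEF, AEJ, AFJ, AJL, BDF, BEF, DGL, EFJ
  3-simplices (1): AEFJ

Hence C_0 ≅ Z^8, C_1 ≅ Z^15, C_2 ≅ Z^8, C_3 ≅ Z^1.

The boundary map ∂_1: C_1 → C_0 maps an edge to its endpoints' difference, ∂[p,q] = q − p.
As a 8×15 matrix over Z this has rank 7, with invariant factors (1,1,1,1,1,1,1).

The boundary map ∂_2: C_2 → C_1 sends each 2-simplex [p,q,r] to [q,r] − [p,r] + [p,q]. For instance
  ∂DGL = GL − DL + DG,
  ∂AFJ = FJ − AJ + AF.
The resulting 15×8 matrix has rank 7, and its Smith normal form has invariant factors (1,1,1,1,1,1,1).

The boundary map ∂_3: C_3 → C_2 sends each 3-simplex σ to the alternating sum Σ_i (−1)^i (σ with its i-th vertex removed). For instance
  ∂AEFJ = EFJ − AFJ + AEJ − AEF.
As a 8×1 matrix over Z this has rank 1, with invariant factors (1).

Computing H_k = (kernel of ∂_k) / (image of ∂_{k+1}):

  H_0: rank C_0 − rank ∂_1 = 8 − 7 = 1, and the invariant factors of ∂_1 are all 1, so H_0 = Z.
  H_1: rank ker ∂_1 − rank ∂_2 = (15 − 7) − 7 = 1, and the invariant factors of ∂_2 are all 1, so H_1 = Z.
  H_2: rank ker ∂_2 − rank ∂_3 = (8 − 7) − 1 = 0, and the invariant factors of ∂_3 are all 1, so H_2 = 0.
  H_3: rank ker ∂_3 − rank ∂_4 = (1 − 1) − 0 = 0, and there is no ∂_4, so H_3 = 0.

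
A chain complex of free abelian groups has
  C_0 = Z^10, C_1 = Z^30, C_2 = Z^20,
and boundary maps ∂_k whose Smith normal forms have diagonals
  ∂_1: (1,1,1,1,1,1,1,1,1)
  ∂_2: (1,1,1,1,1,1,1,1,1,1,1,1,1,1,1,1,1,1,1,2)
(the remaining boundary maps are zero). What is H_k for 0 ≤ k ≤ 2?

H_0 ≅ Z,  H_1 ≅ Z ⊕ Z/2Z,  H_2 = 0.

H_0: b_0 = 10 − 0 − 9 = 1; torsion from ∂_1 factors > 1: none. So H_0 ≅ Z.
H_1: b_1 = 30 − 9 − 20 = 1; torsion from ∂_2 factors > 1: [2]. So H_1 ≅ Z ⊕ Z/2Z.
H_2: b_2 = 20 − 20 − 0 = 0; torsion from ∂_3 factors > 1: none. So H_2 ≅ 0.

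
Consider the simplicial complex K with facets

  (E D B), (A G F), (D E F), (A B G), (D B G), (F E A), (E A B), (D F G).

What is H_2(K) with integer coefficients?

Fix the vertex order A < B < D < E < F < G and write every simplex with vertices in increasing order. Then dim K = 2 and the simplices of K are:

  0-simplices (6): A, B, D, E, F, G
  1-simplices (12): AB, AE, AF, AG, BD, BE, BG, DE, DF, DG, EF, FG
  2-simplices (8): ABE, ABG, AEF, AFG, BDE, BDG, DEF, DFG

Hence C_0 ≅ Z^6, C_1 ≅ Z^12, C_2 ≅ Z^8.

∂_1: C_1 → C_0 is given by ∂[p,q] = [q] − [p].
The 6×12 boundary matrix has rank 5 and Smith normal form diag(1,1,1,1,1).

Boundary ∂_2: C_2 → C_1 sends each 2-simplex [p,q,r] to [q,r] − [p,r] + [p,q]. For instance
  ∂BDG = DG − BG + BD,
  ∂AEF = EF − AF + AE.
This gives a 12×8 integer matrix of rank 7; reducing to Smith normal form yields diagonal entries (1,1,1,1,1,1,1).

From H_k ≅ ker(∂_k) / im(∂_{k+1}) we obtain:

  H_2: rank ker ∂_2 − rank ∂_3 = (8 − 7) − 0 = 1, and there is no ∂_3, so H_2 ≅ Z.

H_2 = Z.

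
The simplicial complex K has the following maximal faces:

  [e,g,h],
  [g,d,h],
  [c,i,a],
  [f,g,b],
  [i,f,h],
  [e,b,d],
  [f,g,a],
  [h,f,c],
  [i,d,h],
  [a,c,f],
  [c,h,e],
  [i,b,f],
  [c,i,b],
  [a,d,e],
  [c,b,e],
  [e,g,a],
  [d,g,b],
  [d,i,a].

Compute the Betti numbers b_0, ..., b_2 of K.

Take the total order a < b < c < d < e < f < g < h < i on the vertex set. Then K (dimension 2) consists of the simplices:

  0-simplices (9): a, b, c, d, e, f, g, h, i
  1-simplices (27): ac, ad, ae, af, ag, ai, bc, bd, be, bf, bg, bi, ce, cf, ch, ci, de, dg, dh, di, eg, eh, fg, fh, fi, gh, hi
  2-simplices (18): acf, aci, ade, adi, aeg, afg, bce, bci, bde, bdg, bfg, bfi, ceh, cfh, dgh, dhi, egh, fhi

giving chain groups C_0 ≅ Z^9, C_1 ≅ Z^27, C_2 ≅ Z^18.

Boundary ∂_1: C_1 → C_0 is given by ∂[p,q] = [q] − [p]. For instance
  ∂ag = g − a.
This gives a 9×27 integer matrix of rank 8; reducing to Smith normal form yields diagonal entries (1,1,1,1,1,1,1,1).

The boundary map ∂_2: C_2 → C_1 sends each 2-simplex [p,q,r] to [q,r] − [p,r] + [p,q]. For instance
  ∂bde = de − be + bd,
  ∂cfh = fh − ch + cf.
The 27×18 boundary matrix has rank 18 and Smith normal form diag(1,1,1,1,1,1,1,1,1,1,1,1,1,1,1,1,1,2).

Computing H_k = (kernel of ∂_k) / (image of ∂_{k+1}):

  H_0: rank C_0 − rank ∂_1 = 9 − 8 = 1, and the invariant factors of ∂_1 are all 1, so H_0 = Z.
  H_1: rank ker ∂_1 − rank ∂_2 = (27 − 8) − 18 = 1, and ∂_2 has invariant factor 2 > 1, so H_1 = Z ⊕ Z/2.
  H_2: rank ker ∂_2 − rank ∂_3 = (18 − 18) − 0 = 0, and there is no ∂_3, so H_2 = 0.

Hence the Betti numbers are b_0 = 1, b_1 = 1, b_2 = 0.

b_0 = 1, b_1 = 1, b_2 = 0.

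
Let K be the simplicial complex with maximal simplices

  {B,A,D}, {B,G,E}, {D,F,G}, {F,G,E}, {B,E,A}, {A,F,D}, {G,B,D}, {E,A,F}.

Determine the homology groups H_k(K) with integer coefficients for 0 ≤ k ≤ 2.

H_0 = Z,  H_1 = 0,  H_2 = Z.

Take the total order A < B < D < E < F < G on the vertex set. Then K (dimension 2) consists of the simplices:

  0-simplices (6): A, B, D, E, F, G
  1-simplices (12): AB, AD, AE, AF, BD, BE, BG, DF, DG, EF, EG, FG
  2-simplices (8): ABD, ABE, ADF, AEF, BDG, BEG, DFG, EFG

giving chain groups C_0 ≅ Z^6, C_1 ≅ Z^12, C_2 ≅ Z^8.

Boundary ∂_1: C_1 → C_0 maps an edge to its endpoints' difference, ∂[p,q] = q − p.
As a 6×12 matrix over Z this has rank 5, with invariant factors (1,1,1,1,1).

The boundary map ∂_2: C_2 → C_1 maps a triangle to the signed sum of its edges. For instance
  ∂BDG = DG − BG + BD,
  ∂ABD = BD − AD + AB.
The resulting 12×8 matrix has rank 7, and its Smith normal form has invariant factors (1,1,1,1,1,1,1).

Reading off H_k = ker ∂_k / im ∂_{k+1}:

  H_0: rank C_0 − rank ∂_1 = 6 − 5 = 1, and the invariant factors of ∂_1 are all 1, so H_0 = Z.
  H_1: rank ker ∂_1 − rank ∂_2 = (12 − 5) − 7 = 0, and the invariant factors of ∂_2 are all 1, so H_1 = 0.
  H_2: rank ker ∂_2 − rank ∂_3 = (8 − 7) − 0 = 1, and there is no ∂_3, so H_2 = Z.

As a check, the Euler characteristic is 6 − 12 + 8 = 2, which agrees with 1 − 0 + 1 = 2.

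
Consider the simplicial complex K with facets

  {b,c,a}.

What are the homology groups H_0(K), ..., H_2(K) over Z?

K has 3 vertices, 3 edges, 1 triangle.
rank ∂_0 = 0, rank ∂_1 = 2 ⇒ b_0 = 3 − 0 − 2 = 1; all invariant factors of ∂_1 are 1 so no torsion. So H_0 ≅ Z.
rank ∂_1 = 2, rank ∂_2 = 1 ⇒ b_1 = 3 − 2 − 1 = 0; all invariant factors of ∂_2 are 1 so no torsion. So H_1 ≅ 0.
rank ∂_2 = 1, rank ∂_3 = 0 ⇒ b_2 = 1 − 1 − 0 = 0. So H_2 ≅ 0.

H_0 = Z,  H_1 = 0,  H_2 = 0.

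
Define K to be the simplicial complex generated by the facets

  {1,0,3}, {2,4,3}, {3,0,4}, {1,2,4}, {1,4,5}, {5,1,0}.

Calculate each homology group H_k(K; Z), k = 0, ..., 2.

H_0 = Z,  H_1 = Z,  H_2 = 0.

We work with the vertex ordering 0 < 1 < 2 < 3 < 4 < 5. The simplices of K, each written with vertices in increasing order, are:

  0-simplices (6): [0], [1], [2], [3], [4], [5]
  1-simplices (12): [0,1], [0,3], [0,4], [0,5], [1,2], [1,3], [1,4], [1,5], [2,3], [2,4], [3,4], [4,5]
  2-simplices (6): [0,1,3], [0,1,5], [0,3,4], [1,2,4], [1,4,5], [2,3,4]

Hence C_0 ≅ Z^6, C_1 ≅ Z^12, C_2 ≅ Z^6.

∂_1: C_1 → C_0 is given by ∂[p,q] = [q] − [p].
The 6×12 boundary matrix has rank 5 and Smith normal form diag(1,1,1,1,1).

∂_2: C_2 → C_1 acts by ∂[p,q,r] = [q,r] − [p,r] + [p,q]. For instance
  ∂[0,1,5] = [1,5] − [0,5] + [0,1],
  ∂[1,2,4] = [2,4] − [1,4] + [1,2].
This gives a 12×6 integer matrix of rank 6; reducing to Smith normal form yields diagonal entries (1,1,1,1,1,1).

Now H_k = ker ∂_k / im ∂_{k+1}, so:

  H_0: rank C_0 − rank ∂_1 = 6 − 5 = 1, and the invariant factors of ∂_1 are all 1, so H_0 ≅ Z.
  H_1: rank ker ∂_1 − rank ∂_2 = (12 − 5) − 6 = 1, and the invariant factors of ∂_2 are all 1, so H_1 ≅ Z.
  H_2: rank ker ∂_2 − rank ∂_3 = (6 − 6) − 0 = 0, and there is no ∂_3, so H_2 ≅ 0.

As a check, the Euler characteristic is 6 − 12 + 6 = 0, which agrees with 1 − 1 + 0 = 0.
(K is a triangulation of the cylinder S^1 x I.)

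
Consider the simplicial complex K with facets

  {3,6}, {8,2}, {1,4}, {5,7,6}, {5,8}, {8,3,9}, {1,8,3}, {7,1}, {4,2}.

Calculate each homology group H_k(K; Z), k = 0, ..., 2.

H_0 = Z,  H_1 = Z^3,  H_2 = 0.

Order the vertices as 1 < 2 < 3 < 4 < 5 < 6 < 7 < 8 < 9. Listing each simplex with vertices in this order, K has dimension 2 with simplices:

  0-simplices (9): [1], [2], [3], [4], [5], [6], [7], [8], [9]
  1-simplices (14): [1,3], [1,4], [1,7], [1,8], [2,4], [2,8], [3,6], [3,8], [3,9], [5,6], [5,7], [5,8], [6,7], [8,9]
  2-simplices (3): [1,3,8], [3,8,9], [5,6,7]

so the chain groups are C_0 ≅ Z^9, C_1 ≅ Z^14, C_2 ≅ Z^3.

The boundary map ∂_1: C_1 → C_0 sends each edge [p,q] (with p < q) to q − p. For instance
  ∂[2,8] = [8] − [2].
The resulting 9×14 matrix has rank 8, and its Smith normal form has invariant factors (1,1,1,1,1,1,1,1).

The boundary map ∂_2: C_2 → C_1 maps a triangle to the signed sum of its edges. For instance
  ∂[5,6,7] = [6,7] − [5,7] + [5,6],
  ∂[1,3,8] = [3,8] − [1,8] + [1,3].
This gives a 14×3 integer matrix of rank 3; reducing to Smith normal form yields diagonal entries (1,1,1).

Computing H_k = (kernel of ∂_k) / (image of ∂_{k+1}):

  H_0: rank C_0 − rank ∂_1 = 9 − 8 = 1, and the invariant factors of ∂_1 are all 1, so H_0 ≅ Z.
  H_1: rank ker ∂_1 − rank ∂_2 = (14 − 8) − 3 = 3, and the invariant factors of ∂_2 are all 1, so H_1 ≅ Z^3.
  H_2: rank ker ∂_2 − rank ∂_3 = (3 − 3) − 0 = 0, and there is no ∂_3, so H_2 ≅ 0.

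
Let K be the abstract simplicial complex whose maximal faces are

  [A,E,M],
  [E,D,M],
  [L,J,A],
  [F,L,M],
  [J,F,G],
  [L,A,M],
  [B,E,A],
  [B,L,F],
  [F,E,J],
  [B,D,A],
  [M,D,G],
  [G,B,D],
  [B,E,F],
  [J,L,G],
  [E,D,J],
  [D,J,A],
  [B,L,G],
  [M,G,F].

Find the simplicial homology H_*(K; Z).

H_0 ≅ Z,  H_1 ≅ Z ⊕ Z/2,  H_2 = 0.

K has 9 vertices, 27 edges, 18 triangles.
rank ∂_0 = 0, rank ∂_1 = 8 ⇒ b_0 = 9 − 0 − 8 = 1; all invariant factors of ∂_1 are 1 so no torsion. So H_0 ≅ Z.
rank ∂_1 = 8, rank ∂_2 = 18 ⇒ b_1 = 27 − 8 − 18 = 1; ∂_2 has invariant factor(s) [2] giving torsion. So H_1 ≅ Z ⊕ Z/2.
rank ∂_2 = 18, rank ∂_3 = 0 ⇒ b_2 = 18 − 18 − 0 = 0. So H_2 ≅ 0.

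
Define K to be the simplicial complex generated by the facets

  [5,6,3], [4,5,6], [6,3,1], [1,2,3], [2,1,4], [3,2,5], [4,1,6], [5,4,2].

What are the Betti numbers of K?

b_0 = 1, b_1 = 0, b_2 = 1.

Take the total order 1 < 2 < 3 < 4 < 5 < 6 on the vertex set. Then K (dimension 2) consists of the simplices:

  0-simplices (6): [1], [2], [3], [4], [5], [6]
  1-simplices (12): [1,2], [1,3], [1,4], [1,6], [2,3], [2,4], [2,5], [3,5], [3,6], [4,5], [4,6], [5,6]
  2-simplices (8): [1,2,3], [1,2,4], [1,3,6], [1,4,6], [2,3,5], [2,4,5], [3,5,6], [4,5,6]

Hence C_0 ≅ Z^6, C_1 ≅ Z^12, C_2 ≅ Z^8.

∂_1: C_1 → C_0 is given by ∂[p,q] = [q] − [p]. For instance
  ∂[1,2] = [2] − [1].
As a 6×12 matrix over Z this has rank 5, with invariant factors (1,1,1,1,1).

∂_2: C_2 → C_1 maps a triangle to the signed sum of its edges. For instance
  ∂[1,2,3] = [2,3] − [1,3] + [1,2],
  ∂[3,5,6] = [5,6] − [3,6] + [3,5].
This gives a 12×8 integer matrix of rank 7; reducing to Smith normal form yields diagonal entries (1,1,1,1,1,1,1).

Now H_k = ker ∂_k / im ∂_{k+1}, so:

  H_0: rank C_0 − rank ∂_1 = 6 − 5 = 1, and the invariant factors of ∂_1 are all 1, so H_0 = Z.
  H_1: rank ker ∂_1 − rank ∂_2 = (12 − 5) − 7 = 0, and the invariant factors of ∂_2 are all 1, so H_1 = 0.
  H_2: rank ker ∂_2 − rank ∂_3 = (8 − 7) − 0 = 1, and there is no ∂_3, so H_2 = Z.

Hence the Betti numbers are b_0 = 1, b_1 = 0, b_2 = 1.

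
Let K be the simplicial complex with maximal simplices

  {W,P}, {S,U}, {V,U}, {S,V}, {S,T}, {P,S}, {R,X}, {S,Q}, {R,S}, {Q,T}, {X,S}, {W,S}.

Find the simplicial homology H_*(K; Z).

Take the total order P < Q < R < S < T < U < V < W < X on the vertex set. Then K (dimension 1) consists of the simplices:

  0-simplices (9): P, Q, R, S, T, U, V, W, X
  1-simplices (12): PS, PW, QS, QT, RS, RX, ST, SU, SV, SW, SX, UV

Hence C_0 ≅ Z^9, C_1 ≅ Z^12.

Boundary ∂_1: C_1 → C_0 is given by ∂[p,q] = [q] − [p]. For instance
  ∂SV = V − S.
This gives a 9×12 integer matrix of rank 8; reducing to Smith normal form yields diagonal entries (1,1,1,1,1,1,1,1).

Computing H_k = (kernel of ∂_k) / (image of ∂_{k+1}):

  H_0: rank C_0 − rank ∂_1 = 9 − 8 = 1, and the invariant factors of ∂_1 are all 1, so H_0 = Z.
  H_1: rank ker ∂_1 − rank ∂_2 = (12 − 8) − 0 = 4, and there is no ∂_2, so H_1 = Z^4.

As a check, the Euler characteristic is 9 − 12 = -3, which agrees with 1 − 4 = -3.

H_0 ≅ Z,  H_1 ≅ Z^4.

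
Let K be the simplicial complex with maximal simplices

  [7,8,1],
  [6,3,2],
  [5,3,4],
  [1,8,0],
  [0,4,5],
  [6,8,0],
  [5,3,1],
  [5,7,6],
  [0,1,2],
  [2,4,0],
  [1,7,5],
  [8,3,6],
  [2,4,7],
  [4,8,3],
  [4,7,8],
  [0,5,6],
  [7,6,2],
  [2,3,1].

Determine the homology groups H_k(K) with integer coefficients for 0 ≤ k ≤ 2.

Fix the vertex order 0 < 1 < 2 < 3 < 4 < 5 < 6 < 7 < 8 and write every simplex with vertices in increasing order. Then dim K = 2 and the simplices of K are:

  0-simplices (9): [0], [1], [2], [3], [4], [5], [6], [7], [8]
  1-simplices (27): (27 of them)
  2-simplices (18): [0,1,2], [0,1,8], [0,2,4], [0,4,5], [0,5,6], [0,6,8], [1,2,3], [1,3,5], [1,5,7], [1,7,8], [2,3,6], [2,4,7], [2,6,7], [3,4,5], [3,4,8], [3,6,8], [4,7,8], [5,6,7]

Hence C_0 ≅ Z^9, C_1 ≅ Z^27, C_2 ≅ Z^18.

Boundary ∂_1: C_1 → C_0 maps an edge to its endpoints' difference, ∂[p,q] = q − p.
As a 9×27 matrix over Z this has rank 8, with invariant factors (1,1,1,1,1,1,1,1).

∂_2: C_2 → C_1 acts by ∂[p,q,r] = [q,r] − [p,r] + [p,q]. For instance
  ∂[4,7,8] = [7,8] − [4,8] + [4,7],
  ∂[3,4,5] = [4,5] − [3,5] + [3,4].
The 27×18 boundary matrix has rank 17 and Smith normal form diag(1,1,1,1,1,1,1,1,1,1,1,1,1,1,1,1,1).

Computing H_k = (kernel of ∂_k) / (image of ∂_{k+1}):

  H_0: rank C_0 − rank ∂_1 = 9 − 8 = 1, and the invariant factors of ∂_1 are all 1, so H_0 ≅ Z.
  H_1: rank ker ∂_1 − rank ∂_2 = (27 − 8) − 17 = 2, and the invariant factors of ∂_2 are all 1, so H_1 ≅ Z^2.
  H_2: rank ker ∂_2 − rank ∂_3 = (18 − 17) − 0 = 1, and there is no ∂_3, so H_2 ≅ Z.

As a check, the Euler characteristic is 9 − 27 + 18 = 0, which agrees with 1 − 2 + 1 = 0.
(K is a triangulation of the torus T^2.)

H_0 ≅ Z,  H_1 ≅ Z^2,  H_2 ≅ Z.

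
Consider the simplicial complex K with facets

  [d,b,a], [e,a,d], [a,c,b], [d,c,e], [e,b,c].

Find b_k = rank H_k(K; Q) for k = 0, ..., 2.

We work with the vertex ordering a < b < c < d < e. The simplices of K, each written with vertices in increasing order, are:

  0-simplices (5): a, b, c, d, e
  1-simplices (10): ab, ac, ad, ae, bc, bd, be, cd, ce, de
  2-simplices (5): abc, abd, ade, bce, cde

giving chain groups C_0 ≅ Z^5, C_1 ≅ Z^10, C_2 ≅ Z^5.

Boundary ∂_1: C_1 → C_0 is given by ∂[p,q] = [q] − [p]. For instance
  ∂be = e − b.
The resulting 5×10 matrix has rank 4, and its Smith normal form has invariant factors (1,1,1,1).

∂_2: C_2 → C_1 sends each 2-simplex [p,q,r] to [q,r] − [p,r] + [p,q]. For instance
  ∂ade = de − ae + ad,
  ∂abd = bd − ad + ab.
The resulting 10×5 matrix has rank 5, and its Smith normal form has invariant factors (1,1,1,1,1).

Now H_k = ker ∂_k / im ∂_{k+1}, so:

  H_0: rank C_0 − rank ∂_1 = 5 − 4 = 1, and the invariant factors of ∂_1 are all 1, so H_0 ≅ Z.
  H_1: rank ker ∂_1 − rank ∂_2 = (10 − 4) − 5 = 1, and the invariant factors of ∂_2 are all 1, so H_1 ≅ Z.
  H_2: rank ker ∂_2 − rank ∂_3 = (5 − 5) − 0 = 0, and there is no ∂_3, so H_2 ≅ 0.

(K is a triangulation of the Möbius band.)

Hence the Betti numbers are b_0 = 1, b_1 = 1, b_2 = 0.

b_0 = 1, b_1 = 1, b_2 = 0.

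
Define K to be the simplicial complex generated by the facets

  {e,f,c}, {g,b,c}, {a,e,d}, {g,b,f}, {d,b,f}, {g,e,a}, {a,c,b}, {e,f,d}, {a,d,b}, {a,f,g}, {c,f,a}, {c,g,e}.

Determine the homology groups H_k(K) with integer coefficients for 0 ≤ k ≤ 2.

We work with the vertex ordering a < b < c < d < e < f < g. The simplices of K, each written with vertices in increasing order, are:

  0-simplices (7): a, b, c, d, e, f, g
  1-simplices (18): ab, ac, ad, ae, af, ag, bc, bd, bf, bg, ce, cf, cg, de, df, ef, eg, fg
  2-simplices (12): abc, abd, acf, ade, aeg, afg, bcg, bdf, bfg, cef, ceg, def

Hence C_0 ≅ Z^7, C_1 ≅ Z^18, C_2 ≅ Z^12.

Boundary ∂_1: C_1 → C_0 sends each edge [p,q] (with p < q) to q − p. For instance
  ∂eg = g − e.
This gives a 7×18 integer matrix of rank 6; reducing to Smith normal form yields diagonal entries (1,1,1,1,1,1).

The boundary map ∂_2: C_2 → C_1 sends each 2-simplex [p,q,r] to [q,r] − [p,r] + [p,q]. For instance
  ∂bdf = df − bf + bd,
  ∂ceg = eg − cg + ce.
The 18×12 boundary matrix has rank 12 and Smith normal form diag(1,1,1,1,1,1,1,1,1,1,1,2).

Now H_k = ker ∂_k / im ∂_{k+1}, so:

  H_0: rank C_0 − rank ∂_1 = 7 − 6 = 1, and the invariant factors of ∂_1 are all 1, so H_0 ≅ Z.
  H_1: rank ker ∂_1 − rank ∂_2 = (18 − 6) − 12 = 0, and ∂_2 has invariant factor 2 > 1, so H_1 ≅ Z/2.
  H_2: rank ker ∂_2 − rank ∂_3 = (12 − 12) − 0 = 0, and there is no ∂_3, so H_2 ≅ 0.

As a check, the Euler characteristic is 7 − 18 + 12 = 1, which agrees with 1 − 0 + 0 = 1.

H_0 ≅ Z,  H_1 ≅ Z/2,  H_2 = 0.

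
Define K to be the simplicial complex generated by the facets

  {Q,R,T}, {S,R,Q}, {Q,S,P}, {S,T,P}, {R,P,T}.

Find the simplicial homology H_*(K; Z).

Fix the vertex order P < Q < R < S < T and write every simplex with vertices in increasing order. Then dim K = 2 and the simplices of K are:

  0-simplices (5): P, Q, R, S, T
  1-simplices (10): PQ, PR, PS, PT, QR, QS, QT, RS, RT, ST
  2-simplices (5): PQS, PRT, PST, QRS, QRT

Hence C_0 ≅ Z^5, C_1 ≅ Z^10, C_2 ≅ Z^5.

∂_1: C_1 → C_0 sends each edge [p,q] (with p < q) to q − p. For instance
  ∂RS = S − R.
The resulting 5×10 matrix has rank 4, and its Smith normal form has invariant factors (1,1,1,1).

The boundary map ∂_2: C_2 → C_1 acts by ∂[p,q,r] = [q,r] − [p,r] + [p,q]. For instance
  ∂PQS = QS − PS + PQ,
  ∂QRT = RT − QT + QR.
The 10×5 boundary matrix has rank 5 and Smith normal form diag(1,1,1,1,1).

From H_k ≅ ker(∂_k) / im(∂_{k+1}) we obtain:

  H_0: rank C_0 − rank ∂_1 = 5 − 4 = 1, and the invariant factors of ∂_1 are all 1, so H_0 ≅ Z.
  H_1: rank ker ∂_1 − rank ∂_2 = (10 − 4) − 5 = 1, and the invariant factors of ∂_2 are all 1, so H_1 ≅ Z.
  H_2: rank ker ∂_2 − rank ∂_3 = (5 − 5) − 0 = 0, and there is no ∂_3, so H_2 ≅ 0.

As a check, the Euler characteristic is 5 − 10 + 5 = 0, which agrees with 1 − 1 + 0 = 0.
(K is a triangulation of the Möbius band.)

H_0 ≅ Z,  H_1 ≅ Z,  H_2 = 0.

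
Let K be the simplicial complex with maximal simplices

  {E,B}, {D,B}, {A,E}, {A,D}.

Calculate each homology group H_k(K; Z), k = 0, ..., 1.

We work with the vertex ordering A < B < D < E. The simplices of K, each written with vertices in increasing order, are:

  0-simplices (4): A, B, D, E
  1-simplices (4): AD, AE, BD, BE

giving chain groups C_0 ≅ Z^4, C_1 ≅ Z^4.

Boundary ∂_1: C_1 → C_0 sends each edge [p,q] (with p < q) to q − p. For instance
  ∂BE = E − B.
As a 4×4 matrix over Z this has rank 3, with invariant factors (1,1,1).

Computing H_k = (kernel of ∂_k) / (image of ∂_{k+1}):

  H_0: rank C_0 − rank ∂_1 = 4 − 3 = 1, and the invariant factors of ∂_1 are all 1, so H_0 = Z.
  H_1: rank ker ∂_1 − rank ∂_2 = (4 − 3) − 0 = 1, and there is no ∂_2, so H_1 = Z.

H_0 ≅ Z,  H_1 ≅ Z.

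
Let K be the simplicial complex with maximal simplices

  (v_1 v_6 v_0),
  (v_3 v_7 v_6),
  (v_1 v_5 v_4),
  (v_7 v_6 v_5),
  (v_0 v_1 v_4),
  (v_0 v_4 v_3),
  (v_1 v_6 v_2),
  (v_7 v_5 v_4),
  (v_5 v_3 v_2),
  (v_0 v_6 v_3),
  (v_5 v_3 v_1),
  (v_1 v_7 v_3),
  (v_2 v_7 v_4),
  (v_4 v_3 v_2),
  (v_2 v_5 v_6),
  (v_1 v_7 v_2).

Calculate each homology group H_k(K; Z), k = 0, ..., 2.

K has 8 vertices, 24 edges, 16 triangles.
rank ∂_0 = 0, rank ∂_1 = 7 ⇒ b_0 = 8 − 0 − 7 = 1; all invariant factors of ∂_1 are 1 so no torsion. So H_0 ≅ Z.
rank ∂_1 = 7, rank ∂_2 = 15 ⇒ b_1 = 24 − 7 − 15 = 2; all invariant factors of ∂_2 are 1 so no torsion. So H_1 ≅ Z^2.
rank ∂_2 = 15, rank ∂_3 = 0 ⇒ b_2 = 16 − 15 − 0 = 1. So H_2 ≅ Z.

H_0 = Z,  H_1 = Z^2,  H_2 = Z.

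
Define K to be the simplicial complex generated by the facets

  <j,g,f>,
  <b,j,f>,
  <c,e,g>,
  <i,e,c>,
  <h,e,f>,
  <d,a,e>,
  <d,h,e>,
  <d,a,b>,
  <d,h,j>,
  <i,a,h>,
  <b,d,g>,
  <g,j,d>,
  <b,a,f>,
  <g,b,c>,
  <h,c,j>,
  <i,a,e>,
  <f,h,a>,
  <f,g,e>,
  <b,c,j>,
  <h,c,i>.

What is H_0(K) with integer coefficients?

We work with the vertex ordering a < b < c < d < e < f < g < h < i < j. The simplices of K, each written with vertices in increasing order, are:

  0-simplices (10): a, b, c, d, e, f, g, h, i, j
  1-simplices (30): ab, ad, ae, af, ah, ai, bc, bd, bf, bg, bj, ce, cg, ch, ci, cj, de, dg, dh, dj, ef, eg, eh, ei, fg, fh, fj, gj, hi, hj
  2-simplices (20): abd, abf, ade, aei, afh, ahi, bcg, bcj, bdg, bfj, ceg, cei, chi, chj, deh, dgj, dhj, efg, efh, fgj

Hence C_0 ≅ Z^10, C_1 ≅ Z^30, C_2 ≅ Z^20.

The boundary map ∂_1: C_1 → C_0 maps an edge to its endpoints' difference, ∂[p,q] = q − p. For instance
  ∂ae = e − a.
As a 10×30 matrix over Z this has rank 9, with invariant factors (1,1,1,1,1,1,1,1,1).

Boundary ∂_2: C_2 → C_1 acts by ∂[p,q,r] = [q,r] − [p,r] + [p,q]. For instance
  ∂ade = de − ae + ad,
  ∂abf = bf − af + ab.
This gives a 30×20 integer matrix of rank 20; reducing to Smith normal form yields diagonal entries (1,1,1,1,1,1,1,1,1,1,1,1,1,1,1,1,1,1,1,2).

Computing H_k = (kernel of ∂_k) / (image of ∂_{k+1}):

  H_0: rank C_0 − rank ∂_1 = 10 − 9 = 1, and the invariant factors of ∂_1 are all 1, so H_0 ≅ Z.

(K is a triangulation of the Klein bottle.)

H_0 ≅ Z.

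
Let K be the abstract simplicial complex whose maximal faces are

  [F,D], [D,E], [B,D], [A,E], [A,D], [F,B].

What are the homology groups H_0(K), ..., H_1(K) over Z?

H_0 ≅ Z,  H_1 ≅ Z^2.

Take the total order A < B < D < E < F on the vertex set. Then K (dimension 1) consists of the simplices:

  0-simplices (5): A, B, D, E, F
  1-simplices (6): AD, AE, BD, BF, DE, DF

Hence C_0 ≅ Z^5, C_1 ≅ Z^6.

∂_1: C_1 → C_0 maps an edge to its endpoints' difference, ∂[p,q] = q − p. For instance
  ∂AE = E − A.
As a 5×6 matrix over Z this has rank 4, with invariant factors (1,1,1,1).

From H_k ≅ ker(∂_k) / im(∂_{k+1}) we obtain:

  H_0: rank C_0 − rank ∂_1 = 5 − 4 = 1, and the invariant factors of ∂_1 are all 1, so H_0 ≅ Z.
  H_1: rank ker ∂_1 − rank ∂_2 = (6 − 4) − 0 = 2, and there is no ∂_2, so H_1 ≅ Z^2.

As a check, the Euler characteristic is 5 − 6 = -1, which agrees with 1 − 2 = -1.
(K is a triangulation of a wedge of 2 circles.)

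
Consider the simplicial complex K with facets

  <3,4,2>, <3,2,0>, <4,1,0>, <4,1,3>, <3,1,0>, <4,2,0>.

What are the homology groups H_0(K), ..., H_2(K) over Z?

Fix the vertex order 0 < 1 < 2 < 3 < 4 and write every simplex with vertices in increasing order. Then dim K = 2 and the simplices of K are:

  0-simplices (5): [0], [1], [2], [3], [4]
  1-simplices (9): [0,1], [0,2], [0,3], [0,4], [1,3], [1,4], [2,3], [2,4], [3,4]
  2-simplices (6): [0,1,3], [0,1,4], [0,2,3], [0,2,4], [1,3,4], [2,3,4]

giving chain groups C_0 ≅ Z^5, C_1 ≅ Z^9, C_2 ≅ Z^6.

∂_1: C_1 → C_0 sends each edge [p,q] (with p < q) to q − p. For instance
  ∂[2,3] = [3] − [2].
The 5×9 boundary matrix has rank 4 and Smith normal form diag(1,1,1,1).

The boundary map ∂_2: C_2 → C_1 maps a triangle to the signed sum of its edges. For instance
  ∂[2,3,4] = [3,4] − [2,4] + [2,3],
  ∂[0,2,4] = [2,4] − [0,4] + [0,2].
The 9×6 boundary matrix has rank 5 and Smith normal form diag(1,1,1,1,1).

Now H_k = ker ∂_k / im ∂_{k+1}, so:

  H_0: rank C_0 − rank ∂_1 = 5 − 4 = 1, and the invariant factors of ∂_1 are all 1, so H_0 ≅ Z.
  H_1: rank ker ∂_1 − rank ∂_2 = (9 − 4) − 5 = 0, and the invariant factors of ∂_2 are all 1, so H_1 ≅ 0.
  H_2: rank ker ∂_2 − rank ∂_3 = (6 − 5) − 0 = 1, and there is no ∂_3, so H_2 ≅ Z.

(K is a triangulation of the 2-sphere S^2.)

H_0 ≅ Z,  H_1 = 0,  H_2 ≅ Z.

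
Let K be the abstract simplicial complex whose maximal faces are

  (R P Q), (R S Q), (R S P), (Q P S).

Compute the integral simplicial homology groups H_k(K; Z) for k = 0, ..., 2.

We work with the vertex ordering P < Q < R < S. The simplices of K, each written with vertices in increasing order, are:

  0-simplices (4): P, Q, R, S
  1-simplices (6): PQ, PR, PS, QR, QS, RS
  2-simplices (4): PQR, PQS, PRS, QRS

so the chain groups are C_0 ≅ Z^4, C_1 ≅ Z^6, C_2 ≅ Z^4.

Boundary ∂_1: C_1 → C_0 maps an edge to its endpoints' difference, ∂[p,q] = q − p.
The 4×6 boundary matrix has rank 3 and Smith normal form diag(1,1,1).

∂_2: C_2 → C_1 sends each 2-simplex [p,q,r] to [q,r] − [p,r] + [p,q]. For instance
  ∂QRS = RS − QS + QR,
  ∂PQR = QR − PR + PQ.
As a 6×4 matrix over Z this has rank 3, with invariant factors (1,1,1).

From H_k ≅ ker(∂_k) / im(∂_{k+1}) we obtain:

  H_0: rank C_0 − rank ∂_1 = 4 − 3 = 1, and the invariant factors of ∂_1 are all 1, so H_0 ≅ Z.
  H_1: rank ker ∂_1 − rank ∂_2 = (6 − 3) − 3 = 0, and the invariant factors of ∂_2 are all 1, so H_1 ≅ 0.
  H_2: rank ker ∂_2 − rank ∂_3 = (4 − 3) − 0 = 1, and there is no ∂_3, so H_2 ≅ Z.

As a check, the Euler characteristic is 4 − 6 + 4 = 2, which agrees with 1 − 0 + 1 = 2.

H_0 ≅ Z,  H_1 = 0,  H_2 ≅ Z.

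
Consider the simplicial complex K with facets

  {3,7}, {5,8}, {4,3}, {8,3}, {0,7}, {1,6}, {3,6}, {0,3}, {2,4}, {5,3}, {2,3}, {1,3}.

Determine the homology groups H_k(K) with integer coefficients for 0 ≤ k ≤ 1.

Take the total order 0 < 1 < 2 < 3 < 4 < 5 < 6 < 7 < 8 on the vertex set. Then K (dimension 1) consists of the simplices:

  0-simplices (9): [0], [1], [2], [3], [4], [5], [6], [7], [8]
  1-simplices (12): [0,3], [0,7], [1,3], [1,6], [2,3], [2,4], [3,4], [3,5], [3,6], [3,7], [3,8], [5,8]

Hence C_0 ≅ Z^9, C_1 ≅ Z^12.

Boundary ∂_1: C_1 → C_0 maps an edge to its endpoints' difference, ∂[p,q] = q − p. For instance
  ∂[3,7] = [7] − [3].
As a 9×12 matrix over Z this has rank 8, with invariant factors (1,1,1,1,1,1,1,1).

Reading off H_k = ker ∂_k / im ∂_{k+1}:

  H_0: rank C_0 − rank ∂_1 = 9 − 8 = 1, and the invariant factors of ∂_1 are all 1, so H_0 ≅ Z.
  H_1: rank ker ∂_1 − rank ∂_2 = (12 − 8) − 0 = 4, and there is no ∂_2, so H_1 ≅ Z^4.

H_0 = Z,  H_1 = Z^4.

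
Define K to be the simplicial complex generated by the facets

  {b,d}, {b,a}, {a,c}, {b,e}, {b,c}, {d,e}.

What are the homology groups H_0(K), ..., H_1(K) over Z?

Order the vertices as a < b < c < d < e. Listing each simplex with vertices in this order, K has dimension 1 with simplices:

  0-simplices (5): a, b, c, d, e
  1-simplices (6): ab, ac, bc, bd, be, de

Hence C_0 ≅ Z^5, C_1 ≅ Z^6.

Boundary ∂_1: C_1 → C_0 sends each edge [p,q] (with p < q) to q − p. For instance
  ∂ac = c − a.
The 5×6 boundary matrix has rank 4 and Smith normal form diag(1,1,1,1).

Computing H_k = (kernel of ∂_k) / (image of ∂_{k+1}):

  H_0: rank C_0 − rank ∂_1 = 5 − 4 = 1, and the invariant factors of ∂_1 are all 1, so H_0 = Z.
  H_1: rank ker ∂_1 − rank ∂_2 = (6 − 4) − 0 = 2, and there is no ∂_2, so H_1 = Z^2.

H_0 ≅ Z,  H_1 ≅ Z^2.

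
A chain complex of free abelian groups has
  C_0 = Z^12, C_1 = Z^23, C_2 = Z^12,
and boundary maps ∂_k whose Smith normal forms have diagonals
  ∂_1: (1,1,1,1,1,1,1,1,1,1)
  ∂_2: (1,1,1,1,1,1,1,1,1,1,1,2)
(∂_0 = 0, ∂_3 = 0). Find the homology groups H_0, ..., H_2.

H_0: b_0 = 12 − 0 − 10 = 2; torsion from ∂_1 factors > 1: none. So H_0 ≅ Z^2.
H_1: b_1 = 23 − 10 − 12 = 1; torsion from ∂_2 factors > 1: [2]. So H_1 ≅ Z ⊕ Z_2.
H_2: b_2 = 12 − 12 − 0 = 0; torsion from ∂_3 factors > 1: none. So H_2 ≅ 0.

H_0 ≅ Z^2,  H_1 ≅ Z ⊕ Z_2,  H_2 = 0.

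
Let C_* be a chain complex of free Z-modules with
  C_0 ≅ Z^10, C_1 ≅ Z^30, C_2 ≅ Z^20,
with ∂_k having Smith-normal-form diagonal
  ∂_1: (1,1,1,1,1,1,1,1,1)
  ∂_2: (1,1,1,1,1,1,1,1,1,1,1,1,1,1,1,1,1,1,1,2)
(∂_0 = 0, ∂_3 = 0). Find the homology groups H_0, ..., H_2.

H_0: b_0 = 10 − 0 − 9 = 1; torsion from ∂_1 factors > 1: none. So H_0 ≅ Z.
H_1: b_1 = 30 − 9 − 20 = 1; torsion from ∂_2 factors > 1: [2]. So H_1 ≅ Z ⊕ Z/2Z.
H_2: b_2 = 20 − 20 − 0 = 0; torsion from ∂_3 factors > 1: none. So H_2 ≅ 0.

H_0 ≅ Z,  H_1 ≅ Z ⊕ Z/2Z,  H_2 = 0.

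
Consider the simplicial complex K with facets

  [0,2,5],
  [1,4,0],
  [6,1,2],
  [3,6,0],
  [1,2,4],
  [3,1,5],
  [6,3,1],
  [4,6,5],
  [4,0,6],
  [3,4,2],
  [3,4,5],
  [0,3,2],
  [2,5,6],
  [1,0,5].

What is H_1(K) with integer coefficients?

H_1 = Z^2.

We work with the vertex ordering 0 < 1 < 2 < 3 < 4 < 5 < 6. The simplices of K, each written with vertices in increasing order, are:

  0-simplices (7): [0], [1], [2], [3], [4], [5], [6]
  1-simplices (21): [0,1], [0,2], [0,3], [0,4], [0,5], [0,6], [1,2], [1,3], [1,4], [1,5], [1,6], [2,3], [2,4], [2,5], [2,6], [3,4], [3,5], [3,6], [4,5], [4,6], [5,6]
  2-simplices (14): [0,1,4], [0,1,5], [0,2,3], [0,2,5], [0,3,6], [0,4,6], [1,2,4], [1,2,6], [1,3,5], [1,3,6], [2,3,4], [2,5,6], [3,4,5], [4,5,6]

giving chain groups C_0 ≅ Z^7, C_1 ≅ Z^21, C_2 ≅ Z^14.

The boundary map ∂_1: C_1 → C_0 is given by ∂[p,q] = [q] − [p]. For instance
  ∂[1,4] = [4] − [1].
This gives a 7×21 integer matrix of rank 6; reducing to Smith normal form yields diagonal entries (1,1,1,1,1,1).

The boundary map ∂_2: C_2 → C_1 acts by ∂[p,q,r] = [q,r] − [p,r] + [p,q]. For instance
  ∂[0,1,5] = [1,5] − [0,5] + [0,1],
  ∂[1,3,5] = [3,5] − [1,5] + [1,3].
The 21×14 boundary matrix has rank 13 and Smith normal form diag(1,1,1,1,1,1,1,1,1,1,1,1,1).

Now H_k = ker ∂_k / im ∂_{k+1}, so:

  H_1: rank ker ∂_1 − rank ∂_2 = (21 − 6) − 13 = 2, and the invariant factors of ∂_2 are all 1, so H_1 ≅ Z^2.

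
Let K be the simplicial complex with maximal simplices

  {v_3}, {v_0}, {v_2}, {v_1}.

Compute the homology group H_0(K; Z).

H_0 ≅ Z^4.

Take the total order v_0 < v_1 < v_2 < v_3 on the vertex set. Then K (dimension 0) consists of the simplices:

  0-simplices (4): [v_0], [v_1], [v_2], [v_3]

so the chain groups are C_0 ≅ Z^4.

Computing H_k = (kernel of ∂_k) / (image of ∂_{k+1}):

  H_0: rank C_0 − rank ∂_1 = 4 − 0 = 4, and there is no ∂_1, so H_0 = Z^4.

(K is a triangulation of a set of 4 points.)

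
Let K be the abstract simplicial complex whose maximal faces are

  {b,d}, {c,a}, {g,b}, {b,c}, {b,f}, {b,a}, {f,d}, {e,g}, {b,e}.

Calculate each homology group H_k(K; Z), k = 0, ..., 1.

H_0 = Z,  H_1 = Z^3.

Take the total order a < b < c < d < e < f < g on the vertex set. Then K (dimension 1) consists of the simplices:

  0-simplices (7): a, b, c, d, e, f, g
  1-simplices (9): ab, ac, bc, bd, be, bf, bg, df, eg

giving chain groups C_0 ≅ Z^7, C_1 ≅ Z^9.

∂_1: C_1 → C_0 is given by ∂[p,q] = [q] − [p].
As a 7×9 matrix over Z this has rank 6, with invariant factors (1,1,1,1,1,1).

Computing H_k = (kernel of ∂_k) / (image of ∂_{k+1}):

  H_0: rank C_0 − rank ∂_1 = 7 − 6 = 1, and the invariant factors of ∂_1 are all 1, so H_0 ≅ Z.
  H_1: rank ker ∂_1 − rank ∂_2 = (9 − 6) − 0 = 3, and there is no ∂_2, so H_1 ≅ Z^3.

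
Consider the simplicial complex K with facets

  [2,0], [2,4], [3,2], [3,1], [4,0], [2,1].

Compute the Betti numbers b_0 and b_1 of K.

Order the vertices as 0 < 1 < 2 < 3 < 4. Listing each simplex with vertices in this order, K has dimension 1 with simplices:

  0-simplices (5): [0], [1], [2], [3], [4]
  1-simplices (6): [0,2], [0,4], [1,2], [1,3], [2,3], [2,4]

Hence C_0 ≅ Z^5, C_1 ≅ Z^6.

Boundary ∂_1: C_1 → C_0 maps an edge to its endpoints' difference, ∂[p,q] = q − p. For instance
  ∂[0,2] = [2] − [0].
This gives a 5×6 integer matrix of rank 4; reducing to Smith normal form yields diagonal entries (1,1,1,1).

From H_k ≅ ker(∂_k) / im(∂_{k+1}) we obtain:

  H_0: rank C_0 − rank ∂_1 = 5 − 4 = 1, and the invariant factors of ∂_1 are all 1, so H_0 = Z.
  H_1: rank ker ∂_1 − rank ∂_2 = (6 − 4) − 0 = 2, and there is no ∂_2, so H_1 = Z^2.

As a check, the Euler characteristic is 5 − 6 = -1, which agrees with 1 − 2 = -1.
(K is a triangulation of a wedge of 2 circles.)

Hence the Betti numbers are b_0 = 1, b_1 = 2.

b_0 = 1, b_1 = 2.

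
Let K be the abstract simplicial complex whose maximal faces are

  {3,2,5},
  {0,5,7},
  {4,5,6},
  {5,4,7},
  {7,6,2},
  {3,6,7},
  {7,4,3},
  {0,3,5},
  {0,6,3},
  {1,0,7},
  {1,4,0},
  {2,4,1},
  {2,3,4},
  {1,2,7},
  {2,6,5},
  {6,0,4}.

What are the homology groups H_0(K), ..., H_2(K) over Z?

H_0 ≅ Z,  H_1 ≅ Z^2,  H_2 ≅ Z.

K has 8 vertices, 24 edges, 16 triangles.
rank ∂_0 = 0, rank ∂_1 = 7 ⇒ b_0 = 8 − 0 − 7 = 1; all invariant factors of ∂_1 are 1 so no torsion. So H_0 = Z.
rank ∂_1 = 7, rank ∂_2 = 15 ⇒ b_1 = 24 − 7 − 15 = 2; all invariant factors of ∂_2 are 1 so no torsion. So H_1 = Z^2.
rank ∂_2 = 15, rank ∂_3 = 0 ⇒ b_2 = 16 − 15 − 0 = 1. So H_2 = Z.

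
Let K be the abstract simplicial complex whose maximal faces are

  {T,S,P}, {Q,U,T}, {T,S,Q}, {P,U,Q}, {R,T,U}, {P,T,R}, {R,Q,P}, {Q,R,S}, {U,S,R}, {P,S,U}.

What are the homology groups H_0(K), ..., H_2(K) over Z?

H_0 = Z,  H_1 = Z/2Z,  H_2 = 0.

Take the total order P < Q < R < S < T < U on the vertex set. Then K (dimension 2) consists of the simplices:

  0-simplices (6): P, Q, R, S, T, U
  1-simplices (15): PQ, PR, PS, PT, PU, QR, QS, QT, QU, RS, RT, RU, ST, SU, TU
  2-simplices (10): PQR, PQU, PRT, PST, PSU, QRS, QST, QTU, RSU, RTU

so the chain groups are C_0 ≅ Z^6, C_1 ≅ Z^15, C_2 ≅ Z^10.

The boundary map ∂_1: C_1 → C_0 maps an edge to its endpoints' difference, ∂[p,q] = q − p. For instance
  ∂PQ = Q − P.
This gives a 6×15 integer matrix of rank 5; reducing to Smith normal form yields diagonal entries (1,1,1,1,1).

The boundary map ∂_2: C_2 → C_1 acts by ∂[p,q,r] = [q,r] − [p,r] + [p,q]. For instance
  ∂PST = ST − PT + PS,
  ∂PSU = SU − PU + PS.
This gives a 15×10 integer matrix of rank 10; reducing to Smith normal form yields diagonal entries (1,1,1,1,1,1,1,1,1,2).

Computing H_k = (kernel of ∂_k) / (image of ∂_{k+1}):

  H_0: rank C_0 − rank ∂_1 = 6 − 5 = 1, and the invariant factors of ∂_1 are all 1, so H_0 = Z.
  H_1: rank ker ∂_1 − rank ∂_2 = (15 − 5) − 10 = 0, and ∂_2 has invariant factor 2 > 1, so H_1 = Z/2Z.
  H_2: rank ker ∂_2 − rank ∂_3 = (10 − 10) − 0 = 0, and there is no ∂_3, so H_2 = 0.

As a check, the Euler characteristic is 6 − 15 + 10 = 1, which agrees with 1 − 0 + 0 = 1.
(K is a triangulation of the real projective plane RP^2.)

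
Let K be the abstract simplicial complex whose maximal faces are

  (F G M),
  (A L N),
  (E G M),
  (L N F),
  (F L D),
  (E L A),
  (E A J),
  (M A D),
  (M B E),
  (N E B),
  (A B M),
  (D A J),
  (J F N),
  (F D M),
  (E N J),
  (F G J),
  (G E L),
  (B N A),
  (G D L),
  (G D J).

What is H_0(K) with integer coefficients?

Fix the vertex order A < B < D < E < F < G < J < L < M < N and write every simplex with vertices in increasing order. Then dim K = 2 and the simplices of K are:

  0-simplices (10): A, B, D, E, F, G, J, L, M, N
  1-simplices (30): AB, AD, AE, AJ, AL, AM, AN, BE, BM, BN, DF, DG, DJ, DL, DM, EG, EJ, EL, EM, EN, FG, FJ, FL, FM, FN, GJ, GL, GM, JN, LN
  2-simplices (20): ABM, ABN, ADJ, ADM, AEJ, AEL, ALN, BEM, BEN, DFL, DFM, DGJ, DGL, EGL, EGM, EJN, FGJ, FGM, FJN, FLN

Hence C_0 ≅ Z^10, C_1 ≅ Z^30, C_2 ≅ Z^20.

Boundary ∂_1: C_1 → C_0 is given by ∂[p,q] = [q] − [p]. For instance
  ∂GM = M − G.
The 10×30 boundary matrix has rank 9 and Smith normal form diag(1,1,1,1,1,1,1,1,1).

The boundary map ∂_2: C_2 → C_1 acts by ∂[p,q,r] = [q,r] − [p,r] + [p,q]. For instance
  ∂ADJ = DJ − AJ + AD,
  ∂ABN = BN − AN + AB.
This gives a 30×20 integer matrix of rank 20; reducing to Smith normal form yields diagonal entries (1,1,1,1,1,1,1,1,1,1,1,1,1,1,1,1,1,1,1,2).

Computing H_k = (kernel of ∂_k) / (image of ∂_{k+1}):

  H_0: rank C_0 − rank ∂_1 = 10 − 9 = 1, and the invariant factors of ∂_1 are all 1, so H_0 = Z.

H_0 = Z.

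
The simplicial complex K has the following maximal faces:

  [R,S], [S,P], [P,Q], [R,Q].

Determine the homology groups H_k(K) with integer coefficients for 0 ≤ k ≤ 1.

H_0 ≅ Z,  H_1 ≅ Z.

K has 4 vertices, 4 edges.
rank ∂_0 = 0, rank ∂_1 = 3 ⇒ b_0 = 4 − 0 − 3 = 1; all invariant factors of ∂_1 are 1 so no torsion. So H_0 = Z.
rank ∂_1 = 3, rank ∂_2 = 0 ⇒ b_1 = 4 − 3 − 0 = 1. So H_1 = Z.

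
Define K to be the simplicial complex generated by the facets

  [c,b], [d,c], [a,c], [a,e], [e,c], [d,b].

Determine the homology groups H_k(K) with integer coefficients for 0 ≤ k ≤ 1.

Fix the vertex order a < b < c < d < e and write every simplex with vertices in increasing order. Then dim K = 1 and the simplices of K are:

  0-simplices (5): a, b, c, d, e
  1-simplices (6): ac, ae, bc, bd, cd, ce

so the chain groups are C_0 ≅ Z^5, C_1 ≅ Z^6.

Boundary ∂_1: C_1 → C_0 maps an edge to its endpoints' difference, ∂[p,q] = q − p. For instance
  ∂ac = c − a.
The resulting 5×6 matrix has rank 4, and its Smith normal form has invariant factors (1,1,1,1).

Computing H_k = (kernel of ∂_k) / (image of ∂_{k+1}):

  H_0: rank C_0 − rank ∂_1 = 5 − 4 = 1, and the invariant factors of ∂_1 are all 1, so H_0 = Z.
  H_1: rank ker ∂_1 − rank ∂_2 = (6 − 4) − 0 = 2, and there is no ∂_2, so H_1 = Z^2.

H_0 ≅ Z,  H_1 ≅ Z^2.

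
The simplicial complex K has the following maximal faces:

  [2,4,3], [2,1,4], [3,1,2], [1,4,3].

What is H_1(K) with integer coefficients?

H_1 = 0.

Take the total order 1 < 2 < 3 < 4 on the vertex set. Then K (dimension 2) consists of the simplices:

  0-simplices (4): [1], [2], [3], [4]
  1-simplices (6): [1,2], [1,3], [1,4], [2,3], [2,4], [3,4]
  2-simplices (4): [1,2,3], [1,2,4], [1,3,4], [2,3,4]

giving chain groups C_0 ≅ Z^4, C_1 ≅ Z^6, C_2 ≅ Z^4.

∂_1: C_1 → C_0 sends each edge [p,q] (with p < q) to q − p. For instance
  ∂[2,4] = [4] − [2].
This gives a 4×6 integer matrix of rank 3; reducing to Smith normal form yields diagonal entries (1,1,1).

Boundary ∂_2: C_2 → C_1 sends each 2-simplex [p,q,r] to [q,r] − [p,r] + [p,q]. For instance
  ∂[2,3,4] = [3,4] − [2,4] + [2,3],
  ∂[1,2,3] = [2,3] − [1,3] + [1,2].
This gives a 6×4 integer matrix of rank 3; reducing to Smith normal form yields diagonal entries (1,1,1).

Now H_k = ker ∂_k / im ∂_{k+1}, so:

  H_1: rank ker ∂_1 − rank ∂_2 = (6 − 3) − 3 = 0, and the invariant factors of ∂_2 are all 1, so H_1 ≅ 0.

(K is a triangulation of the 2-sphere S^2.)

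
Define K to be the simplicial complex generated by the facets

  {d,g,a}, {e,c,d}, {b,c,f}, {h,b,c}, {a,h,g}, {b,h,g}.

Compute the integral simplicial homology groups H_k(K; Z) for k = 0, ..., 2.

We work with the vertex ordering a < b < c < d < e < f < g < h. The simplices of K, each written with vertices in increasing order, are:

  0-simplices (8): a, b, c, d, e, f, g, h
  1-simplices (14): ad, ag, ah, bc, bf, bg, bh, cd, ce, cf, ch, de, dg, gh
  2-simplices (6): adg, agh, bcf, bch, bgh, cde

giving chain groups C_0 ≅ Z^8, C_1 ≅ Z^14, C_2 ≅ Z^6.

∂_1: C_1 → C_0 maps an edge to its endpoints' difference, ∂[p,q] = q − p. For instance
  ∂ag = g − a.
As a 8×14 matrix over Z this has rank 7, with invariant factors (1,1,1,1,1,1,1).

Boundary ∂_2: C_2 → C_1 acts by ∂[p,q,r] = [q,r] − [p,r] + [p,q]. For instance
  ∂bch = ch − bh + bc,
  ∂cde = de − ce + cd.
The resulting 14×6 matrix has rank 6, and its Smith normal form has invariant factors (1,1,1,1,1,1).

Now H_k = ker ∂_k / im ∂_{k+1}, so:

  H_0: rank C_0 − rank ∂_1 = 8 − 7 = 1, and the invariant factors of ∂_1 are all 1, so H_0 ≅ Z.
  H_1: rank ker ∂_1 − rank ∂_2 = (14 − 7) − 6 = 1, and the invariant factors of ∂_2 are all 1, so H_1 ≅ Z.
  H_2: rank ker ∂_2 − rank ∂_3 = (6 − 6) − 0 = 0, and there is no ∂_3, so H_2 ≅ 0.

H_0 ≅ Z,  H_1 ≅ Z,  H_2 = 0.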